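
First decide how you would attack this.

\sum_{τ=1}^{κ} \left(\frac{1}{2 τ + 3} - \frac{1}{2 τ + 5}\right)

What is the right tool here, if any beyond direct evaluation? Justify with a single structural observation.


Verdict: telescoping — difference-of-shifts structure (each term adds \frac{1}{2 τ + 3}, then subtracts its one-index-advanced value, which the following term adds back) leaves only the first and last pieces standing.


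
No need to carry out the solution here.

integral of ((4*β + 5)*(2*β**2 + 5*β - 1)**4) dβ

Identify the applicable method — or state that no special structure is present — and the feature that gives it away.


Diagnosis: u-substitution — differentiating the inner expression 2*β**2 + 5*β - 1 produces the factor 4*β + 5 up to a constant multiple, so substituting u = 2*β**2 + 5*β - 1 reduces everything to a one-variable integral in u. Brute-force expansion works too — the substitution sees the structure instead of grinding through terms.


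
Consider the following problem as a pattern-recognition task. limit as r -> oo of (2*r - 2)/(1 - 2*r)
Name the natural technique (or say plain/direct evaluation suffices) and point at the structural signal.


Method: dominant-term comparison — divide by the highest power of r present: lower-order terms vanish and the dominant ratio remains. Viewed as a single quotient this is an ∞/∞ form — an at-infinity application of l'Hôpital's rule would also resolve it; comparing leading growth reads the answer without differentiating.


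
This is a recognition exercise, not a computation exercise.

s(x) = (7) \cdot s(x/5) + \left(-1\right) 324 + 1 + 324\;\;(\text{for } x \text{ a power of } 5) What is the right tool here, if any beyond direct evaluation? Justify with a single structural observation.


Verdict: the master substitution — the argument shrinks by the factor 5, so measure the index on a logarithmic scale and the recursion becomes a shift.


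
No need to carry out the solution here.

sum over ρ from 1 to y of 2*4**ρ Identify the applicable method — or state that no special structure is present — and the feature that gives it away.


Method: the geometric series formula — each term is 4 times the previous one, so the geometric-series formula applies directly.


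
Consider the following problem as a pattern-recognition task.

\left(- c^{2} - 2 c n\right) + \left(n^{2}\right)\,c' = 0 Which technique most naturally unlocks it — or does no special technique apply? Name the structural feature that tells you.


Best approach: the homogeneous substitution — solved for the derivative, the right side is unchanged under scaling n and c together — it depends only on the ratio c/n, so substitute a single ratio variable. Rearranged, this also fits the Bernoulli template directly; the homogeneous substitution reads the structure without the rearrangement.


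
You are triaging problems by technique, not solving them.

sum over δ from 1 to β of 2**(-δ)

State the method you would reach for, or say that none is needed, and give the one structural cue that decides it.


Verdict: the geometric series formula — consecutive terms stand in a fixed index-free ratio — the geometric sum formula closes it.


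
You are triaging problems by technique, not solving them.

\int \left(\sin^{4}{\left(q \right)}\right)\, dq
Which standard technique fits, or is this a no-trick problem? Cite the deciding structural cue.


Verdict: a trigonometric identity — \sin^{4}{\left(q \right)} is the textbook power-reduction case — identities first, antiderivatives second.


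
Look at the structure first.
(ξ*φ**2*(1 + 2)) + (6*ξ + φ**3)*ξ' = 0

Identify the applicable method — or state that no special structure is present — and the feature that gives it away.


Diagnosis: the exact-equation method — checking ∂/∂ξ of ξ*φ**2*(1 + 2) against ∂/∂φ of 6*ξ + φ**3: they match — the equation is exact as it stands.


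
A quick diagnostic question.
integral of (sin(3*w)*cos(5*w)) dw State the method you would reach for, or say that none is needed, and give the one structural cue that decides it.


Method: a trigonometric identity — cross-frequency products like sin(3*w)*cos(5*w) are the textbook product-to-sum case — the identity converts them to directly integrable sinusoids.


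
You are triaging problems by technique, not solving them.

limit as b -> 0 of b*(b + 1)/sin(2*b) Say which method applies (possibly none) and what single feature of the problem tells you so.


Verdict: l'Hôpital's rule (0/0) — both numerator and denominator vanish at 0: the genuine 0/0 indeterminate that l'Hôpital exists for. A local series expansion at the point resolves it as well; the rule is the packaged version of that step.


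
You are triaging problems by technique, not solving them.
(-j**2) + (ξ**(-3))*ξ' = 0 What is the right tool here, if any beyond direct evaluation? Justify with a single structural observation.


Technique: separation of variables — separating collects all ξ-dependence with the derivative and leaves all j-dependence opposite: variables separate. The cross-partial test also passes here (vacuously, each side single-variable); the potential-function route would work, separation is simply more immediate.


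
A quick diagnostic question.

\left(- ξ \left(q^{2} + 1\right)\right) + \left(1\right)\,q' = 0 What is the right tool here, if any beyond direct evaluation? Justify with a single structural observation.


Diagnosis: separation of variables — solved for the derivative, the right side splits multiplicatively into a function of each variable alone — divide and integrate each side.


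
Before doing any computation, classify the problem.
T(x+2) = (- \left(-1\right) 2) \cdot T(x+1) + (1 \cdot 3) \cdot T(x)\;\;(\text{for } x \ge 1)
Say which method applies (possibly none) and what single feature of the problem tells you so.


Method: the characteristic-root method — because shifting x leaves the equation's coefficients unchanged, exponential trials reduce it to algebra.


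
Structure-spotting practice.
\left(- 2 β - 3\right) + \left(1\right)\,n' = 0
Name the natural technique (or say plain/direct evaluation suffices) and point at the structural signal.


Best approach: no special technique — the slope is a pure function of β; integrate both sides and be done.


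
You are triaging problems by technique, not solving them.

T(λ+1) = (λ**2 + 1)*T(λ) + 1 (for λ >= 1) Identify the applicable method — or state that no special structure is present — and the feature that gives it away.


Method: a summation factor — rescale the sequence by the product of the weights λ**2 + 1 so far — the recurrence collapses to a plain running sum.


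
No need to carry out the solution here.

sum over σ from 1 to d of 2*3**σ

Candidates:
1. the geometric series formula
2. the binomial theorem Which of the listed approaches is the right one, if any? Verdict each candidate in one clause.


Best approach: the geometric series formula — term-over-term division gives 3 every time — index-free ratio, geometric sum formula applies.
- the geometric series formula: yes — fits the structure here.
- the binomial theorem: no binomial coefficients pair with matched powers.


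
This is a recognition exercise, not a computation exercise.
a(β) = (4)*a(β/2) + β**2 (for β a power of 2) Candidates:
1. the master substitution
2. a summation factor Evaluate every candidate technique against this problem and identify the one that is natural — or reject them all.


Technique: the master substitution — the argument β/2 divides the index by 2; the standard β = 2^m substitution converts it to a constant-shift recurrence.
- the master substitution — applies; the problem has the shape this method handles.
- a summation factor — a divided-index call is outside the fixed-shift first-order family a summation factor normalizes.


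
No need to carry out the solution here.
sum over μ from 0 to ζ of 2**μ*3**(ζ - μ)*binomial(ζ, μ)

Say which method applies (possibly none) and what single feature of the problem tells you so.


Method: the binomial theorem — the summand is term μ of a binomial expansion in 2 and 3; the whole sum is a single power.


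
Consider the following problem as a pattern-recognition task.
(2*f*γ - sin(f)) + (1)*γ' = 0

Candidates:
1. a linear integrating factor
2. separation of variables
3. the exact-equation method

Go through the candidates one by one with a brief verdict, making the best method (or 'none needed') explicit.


Diagnosis: a linear integrating factor — γ enters only linearly with coefficient 2*f; multiply by exp of the integral of 2*f and the left side becomes one derivative.
- a linear integrating factor: yes — fits the structure here.
- separation of variables: no algebra isolates the independent variable on one side and the unknown on the other.
- the exact-equation method: no potential function has this form as its differential, as written.


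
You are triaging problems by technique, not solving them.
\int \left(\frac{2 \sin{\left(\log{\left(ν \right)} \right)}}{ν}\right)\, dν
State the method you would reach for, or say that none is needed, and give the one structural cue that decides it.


Technique: u-substitution — collected, the integrand has one factor that is, up to a constant, the derivative of an inner expression the rest depends on — substitute for that inner expression.


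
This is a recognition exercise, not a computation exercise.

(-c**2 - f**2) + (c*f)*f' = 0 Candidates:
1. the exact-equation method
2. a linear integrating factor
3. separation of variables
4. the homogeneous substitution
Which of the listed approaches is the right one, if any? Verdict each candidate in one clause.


Method: the homogeneous substitution — scaling c and f together leaves the slope fixed — it depends only on f/c, so substitute the ratio. A Bernoulli rewrite works here as the equation stands — the homogeneous substitution is the more immediate reading.
- the exact-equation method: the mixed-partials test fails on this split — it is not an exact differential as presented.
- a linear integrating factor: a nonlinear term in the unknown puts this outside the integrating-factor template.
- separation of variables — no algebra isolates the independent variable on one side and the unknown on the other.
- the homogeneous substitution — yes — fits the structure here.


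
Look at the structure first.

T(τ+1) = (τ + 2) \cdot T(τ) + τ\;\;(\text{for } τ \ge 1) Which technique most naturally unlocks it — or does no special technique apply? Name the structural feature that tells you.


Best approach: a summation factor — normalize by the running product of τ + 2: the left side becomes a difference, and differences sum.


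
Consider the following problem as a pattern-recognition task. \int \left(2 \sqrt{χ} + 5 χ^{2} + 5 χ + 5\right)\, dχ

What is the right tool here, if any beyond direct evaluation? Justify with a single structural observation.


Best approach: no special technique — a term-by-term power-rule job in χ; no substitution or rearrangement earns its keep here.


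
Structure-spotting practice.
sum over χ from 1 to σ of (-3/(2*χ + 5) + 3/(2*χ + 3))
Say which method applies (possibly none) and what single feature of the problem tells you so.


Best approach: telescoping — the summand is 3/(2*χ + 3) minus the same expression shifted by one, so consecutive terms cancel in pairs.


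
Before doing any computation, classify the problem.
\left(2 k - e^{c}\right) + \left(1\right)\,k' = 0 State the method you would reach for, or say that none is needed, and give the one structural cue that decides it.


Method: a linear integrating factor — k appears only to the first power with coefficient 2 — the classic integrating-factor setup.


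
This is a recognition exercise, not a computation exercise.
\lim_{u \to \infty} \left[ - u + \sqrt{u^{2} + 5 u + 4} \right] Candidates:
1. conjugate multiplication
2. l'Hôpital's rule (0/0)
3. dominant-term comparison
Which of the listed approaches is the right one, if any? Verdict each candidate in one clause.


Best approach: conjugate multiplication — turning the difference into a conjugate-rationalized ratio makes the limit readable.
- conjugate multiplication: applies; the problem has the shape this method handles.
- l'Hôpital's rule (0/0) — substitution produces ∞ − ∞ rather than a vanishing quotient; the rule needs a 0/0 ratio to act on.
- dominant-term comparison: no dominant-degree comparison decides it.


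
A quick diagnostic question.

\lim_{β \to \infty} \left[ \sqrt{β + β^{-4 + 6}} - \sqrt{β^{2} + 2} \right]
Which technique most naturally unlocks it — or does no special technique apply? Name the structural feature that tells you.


Technique: conjugate multiplication — turning the difference into a conjugate-rationalized ratio makes the limit readable.


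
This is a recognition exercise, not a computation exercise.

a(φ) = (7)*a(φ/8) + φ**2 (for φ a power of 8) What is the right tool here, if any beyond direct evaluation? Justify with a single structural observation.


Best approach: the master substitution — the argument φ/8 divides the index by 8; the standard φ = 8^m substitution converts it to a constant-shift recurrence.


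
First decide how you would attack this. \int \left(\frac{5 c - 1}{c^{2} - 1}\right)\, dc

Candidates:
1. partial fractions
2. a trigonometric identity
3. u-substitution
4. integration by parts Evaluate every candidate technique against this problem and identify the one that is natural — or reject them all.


Method: partial fractions — with c^{2} - 1 factorable and the degree on top strictly smaller, simple-fraction decomposition is immediate.
- partial fractions — yes, a natural case for it.
- a trigonometric identity — no sine or cosine appears, so there is nothing for a trigonometric identity to act on.
- u-substitution — no subexpression of the integrand serves as a whole-integral substitution inner — individual terms may offer their own, but none carries its derivative as a factor of the full integrand; a working change of variable would have to be constructed from outside the expression.
- integration by parts — the integrand does not split as a nonconstant polynomial times an exp, sine, cosine of a linear argument, or logarithm — no polynomial-kernel parts product to differentiate one side of.


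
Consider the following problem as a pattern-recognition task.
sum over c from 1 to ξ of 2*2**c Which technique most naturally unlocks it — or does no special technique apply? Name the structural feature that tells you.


Verdict: the geometric series formula — term-over-term division gives 2 every time — index-free ratio, geometric sum formula applies.


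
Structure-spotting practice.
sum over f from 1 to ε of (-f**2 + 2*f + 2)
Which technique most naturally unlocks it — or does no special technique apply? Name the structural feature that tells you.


Technique: no special technique — with only polynomial terms in f present, the classical sum-of-powers identities are all you need.


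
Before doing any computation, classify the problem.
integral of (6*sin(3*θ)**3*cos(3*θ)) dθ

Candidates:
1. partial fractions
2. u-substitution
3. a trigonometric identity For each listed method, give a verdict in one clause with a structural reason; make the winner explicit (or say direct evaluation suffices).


Best approach: u-substitution — read it as f(sin(3*θ)) times a constant multiple of d(sin(3*θ)): one substitution, u = sin(3*θ), finishes it.
- partial fractions: there is no rational-function structure to decompose.
- u-substitution — a fit — the right tool for this form.
- a trigonometric identity — no identity rewrites this into an easier trigonometric form.


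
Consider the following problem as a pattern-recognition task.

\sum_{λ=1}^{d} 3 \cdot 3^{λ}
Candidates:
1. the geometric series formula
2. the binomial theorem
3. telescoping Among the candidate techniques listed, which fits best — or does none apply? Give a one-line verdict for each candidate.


Diagnosis: the geometric series formula — check a ratio of consecutive terms: it is 3, independent of the index, so the geometric formula closes the sum.
- the geometric series formula: applies; the problem has the shape this method handles.
- the binomial theorem: there is no pair of bases whose matched powers would reassemble into a single binomial power.
- telescoping — writing out consecutive terms as given produces no pairwise cancellation.


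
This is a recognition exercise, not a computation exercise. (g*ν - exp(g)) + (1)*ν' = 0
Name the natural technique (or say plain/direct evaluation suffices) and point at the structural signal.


Diagnosis: a linear integrating factor — ν enters only linearly with coefficient g; multiply by exp of the integral of g and the left side becomes one derivative.


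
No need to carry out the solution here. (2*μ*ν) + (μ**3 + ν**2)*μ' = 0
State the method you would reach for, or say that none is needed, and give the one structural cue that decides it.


Technique: the exact-equation method — the mixed-partials test passes for 2*μ*ν and μ**3 + ν**2, so a potential function exists as presented.


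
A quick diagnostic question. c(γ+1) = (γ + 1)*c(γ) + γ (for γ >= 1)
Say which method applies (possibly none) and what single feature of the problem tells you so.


Verdict: a summation factor — one-term recursion with variable weight γ + 1 is solved by product normalization, not by root-finding.


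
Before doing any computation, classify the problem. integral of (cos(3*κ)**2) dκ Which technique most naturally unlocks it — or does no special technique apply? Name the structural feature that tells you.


Method: a trigonometric identity — the even exponent on cos(3*κ)**2 signals one move: rewrite via cos of the doubled angle.


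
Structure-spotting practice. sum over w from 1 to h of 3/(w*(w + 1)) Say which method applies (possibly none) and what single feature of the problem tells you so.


Diagnosis: telescoping — after splitting 3/(w*(w + 1)) into partial fractions, the pieces are shifted copies of one function and cancel telescopically.


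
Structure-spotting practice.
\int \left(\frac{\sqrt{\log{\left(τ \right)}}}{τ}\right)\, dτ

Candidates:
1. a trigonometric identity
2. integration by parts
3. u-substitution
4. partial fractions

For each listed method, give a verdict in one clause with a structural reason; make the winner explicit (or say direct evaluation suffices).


Method: u-substitution — collected, the integrand has one factor that is, up to a constant, the derivative of an inner expression the rest depends on — substitute for that inner expression.
- a trigonometric identity: with no trigonometric functions present, identity rewriting has no target.
- integration by parts: there is no nonconstant-polynomial-times-kernel split with an exp, sine, cosine (degree-1 argument), or logarithm partner.
- u-substitution — a fit — the right tool for this form.
- partial fractions — there is no rational-function structure to decompose.


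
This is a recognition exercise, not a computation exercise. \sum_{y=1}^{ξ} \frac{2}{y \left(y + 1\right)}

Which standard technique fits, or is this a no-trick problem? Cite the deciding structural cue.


Technique: telescoping — \frac{2}{y \left(y + 1\right)} is a collapsed telescope: expand it into simple fractions to see the cancellation.


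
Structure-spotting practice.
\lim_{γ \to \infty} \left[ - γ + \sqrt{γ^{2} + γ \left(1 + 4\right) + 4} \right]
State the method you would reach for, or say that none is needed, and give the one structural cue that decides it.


Technique: conjugate multiplication — both pieces blow up but their difference is finite; the conjugate trick rationalizes \sqrt{γ^{2} + γ \left(1 + 4\right) + 4} - γ.


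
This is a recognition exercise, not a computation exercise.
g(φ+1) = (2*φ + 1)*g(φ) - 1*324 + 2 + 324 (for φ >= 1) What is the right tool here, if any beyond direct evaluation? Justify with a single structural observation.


Technique: a summation factor — it is first-order linear but the coefficient 2*φ + 1 depends on the index, so multiply through by a summation factor to telescope it.


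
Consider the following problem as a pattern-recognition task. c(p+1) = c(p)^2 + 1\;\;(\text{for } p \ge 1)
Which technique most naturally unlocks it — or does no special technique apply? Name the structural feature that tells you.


Technique: no special technique — this one you iterate or analyze qualitatively: the nonlinearity defeats linear solution methods.


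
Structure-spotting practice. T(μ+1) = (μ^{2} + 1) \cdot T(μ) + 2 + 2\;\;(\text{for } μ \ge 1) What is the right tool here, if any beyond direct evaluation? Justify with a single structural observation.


Verdict: a summation factor — one-term recursion with variable weight μ^{2} + 1 is solved by product normalization, not by root-finding.


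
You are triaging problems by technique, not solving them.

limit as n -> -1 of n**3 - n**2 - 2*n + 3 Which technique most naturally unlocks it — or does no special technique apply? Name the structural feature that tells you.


Method: no special technique — no zero denominators, no indeterminate clash at -1 — substitute and read off the value.


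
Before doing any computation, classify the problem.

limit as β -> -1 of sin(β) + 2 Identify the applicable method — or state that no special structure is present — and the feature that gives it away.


Best approach: no special technique — no denominator vanishes and nothing blows up at -1: direct substitution is the whole computation.


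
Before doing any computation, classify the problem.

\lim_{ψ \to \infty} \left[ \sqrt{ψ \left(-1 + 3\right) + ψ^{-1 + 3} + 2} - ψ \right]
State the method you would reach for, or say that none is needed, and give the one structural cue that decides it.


Diagnosis: conjugate multiplication — turning the difference into a conjugate-rationalized ratio makes the limit readable.


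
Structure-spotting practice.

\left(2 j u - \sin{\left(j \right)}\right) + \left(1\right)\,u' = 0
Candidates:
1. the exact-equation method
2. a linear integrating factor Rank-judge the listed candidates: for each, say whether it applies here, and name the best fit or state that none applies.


Diagnosis: a linear integrating factor — the equation is linear in u with coefficient 2 j; multiplying by the integrating factor exp(∫2 j) makes the left side a perfect derivative.
- the exact-equation method — the mixed partial derivatives differ, so the left side is not a total differential.
- a linear integrating factor: applicable, and directly so.


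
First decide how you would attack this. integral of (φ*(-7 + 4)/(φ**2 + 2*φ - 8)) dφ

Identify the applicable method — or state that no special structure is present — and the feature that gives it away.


Verdict: partial fractions — once φ**2 + 2*φ - 8 is factored, each root contributes a simple-fraction term; integrate them one at a time.


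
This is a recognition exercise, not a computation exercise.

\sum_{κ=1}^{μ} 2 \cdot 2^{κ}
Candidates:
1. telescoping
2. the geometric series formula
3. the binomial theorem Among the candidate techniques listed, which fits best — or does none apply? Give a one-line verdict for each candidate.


Technique: the geometric series formula — term-over-term division gives 2 every time — index-free ratio, geometric sum formula applies.
- telescoping: the terms as presented offer no neighboring cancellation — a telescoping rewrite may exist, but the displayed structure does not hand one over.
- the geometric series formula — yes — fits the structure here.
- the binomial theorem — the summand does not match any term pattern of an expanded binomial power.


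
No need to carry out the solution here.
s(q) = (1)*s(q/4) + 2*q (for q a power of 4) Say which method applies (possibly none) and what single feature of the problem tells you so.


Method: the master substitution — the index is divided (q/4), not shifted — substitute q = 4^m to straighten it into a shift recurrence.


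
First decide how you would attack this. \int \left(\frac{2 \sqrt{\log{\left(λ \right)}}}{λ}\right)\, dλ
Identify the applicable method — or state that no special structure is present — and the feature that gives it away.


Best approach: u-substitution — collected, the integrand has one factor that is, up to a constant, the derivative of an inner expression the rest depends on — substitute for that inner expression.


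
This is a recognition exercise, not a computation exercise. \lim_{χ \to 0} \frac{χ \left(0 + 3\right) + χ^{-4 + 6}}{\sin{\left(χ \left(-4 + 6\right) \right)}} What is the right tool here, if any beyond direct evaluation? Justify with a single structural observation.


Technique: l'Hôpital's rule (0/0) — the 0/0 form at 0 is the signature situation for l'Hôpital's rule. Expanding numerator and denominator to first order gives the same value — the rule automates exactly that.


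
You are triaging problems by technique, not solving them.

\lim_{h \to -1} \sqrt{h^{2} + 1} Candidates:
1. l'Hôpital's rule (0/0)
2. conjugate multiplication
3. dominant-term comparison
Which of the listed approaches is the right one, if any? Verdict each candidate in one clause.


Best approach: no special technique — the expression is continuous at -1 — substitute and evaluate; no indeterminate form appears.
- l'Hôpital's rule (0/0) — substituting the point produces a determinate value, not a 0 over 0 clash.
- conjugate multiplication — rationalization has no target — no divergent radical difference appears.
- dominant-term comparison: leading-power comparison does not apply to this form.


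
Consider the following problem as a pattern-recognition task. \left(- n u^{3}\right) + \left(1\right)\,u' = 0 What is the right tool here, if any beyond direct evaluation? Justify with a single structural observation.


Technique: separation of variables — solved for the derivative, the right side factors as n times u^{3} — all n-dependence separates from all u-dependence.


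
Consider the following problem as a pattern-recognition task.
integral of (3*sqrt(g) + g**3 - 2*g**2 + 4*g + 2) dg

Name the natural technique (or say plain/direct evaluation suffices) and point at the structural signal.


Technique: no special technique — every term is a constant multiple of a power of g; term-wise power-rule integration needs no preliminary transformation.


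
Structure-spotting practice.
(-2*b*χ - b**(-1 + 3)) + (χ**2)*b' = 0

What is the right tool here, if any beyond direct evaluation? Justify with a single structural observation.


Verdict: the homogeneous substitution — the slope's numerator and denominator have matching total degree, so it depends only on b/χ and the ratio substitution collapses it. This doubles as a Bernoulli equation in the unknown as written; the homogeneous route needs no setup at all.


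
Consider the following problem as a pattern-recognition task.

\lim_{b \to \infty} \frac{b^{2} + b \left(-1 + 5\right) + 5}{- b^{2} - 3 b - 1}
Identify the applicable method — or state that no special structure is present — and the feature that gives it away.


Best approach: dominant-term comparison — divide by the highest power of b present: lower-order terms vanish and the dominant ratio remains. Viewed as a single quotient this is an ∞/∞ form — an at-infinity application of l'Hôpital's rule would also resolve it; comparing leading growth reads the answer without differentiating.


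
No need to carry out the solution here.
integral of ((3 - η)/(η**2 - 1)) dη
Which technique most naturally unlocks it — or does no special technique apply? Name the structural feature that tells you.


Technique: partial fractions — the factorization of η**2 - 1 is the whole battle; after it, each term is a table integral.


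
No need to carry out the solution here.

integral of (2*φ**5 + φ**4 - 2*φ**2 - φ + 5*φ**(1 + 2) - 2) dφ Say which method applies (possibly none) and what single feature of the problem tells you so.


Diagnosis: no special technique — every term is a constant multiple of a power of φ; term-wise power-rule integration needs no preliminary transformation.


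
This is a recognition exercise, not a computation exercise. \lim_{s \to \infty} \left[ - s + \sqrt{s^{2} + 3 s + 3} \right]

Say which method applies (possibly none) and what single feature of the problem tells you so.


Verdict: conjugate multiplication — infinity minus infinity with a radical in play — multiply by the conjugate so the divergences of \sqrt{s^{2} + 3 s + 3} and s annihilate.


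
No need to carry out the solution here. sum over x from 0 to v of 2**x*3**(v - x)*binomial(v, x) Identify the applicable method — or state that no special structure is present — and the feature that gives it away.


Method: the binomial theorem — terms weighting binomial(v, x) against matched powers of 2 and 3 reassemble into (2 + 3)^v by the binomial theorem.


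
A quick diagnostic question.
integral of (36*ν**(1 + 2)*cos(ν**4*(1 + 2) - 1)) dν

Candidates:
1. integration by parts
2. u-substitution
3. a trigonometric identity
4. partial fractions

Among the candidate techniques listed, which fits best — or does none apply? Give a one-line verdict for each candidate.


Diagnosis: u-substitution — read it as f(ν**4*(1 + 2) - 1) times a constant multiple of d(ν**4*(1 + 2) - 1): one substitution, u = ν**4*(1 + 2) - 1, finishes it.
- integration by parts: the non-polynomial partner is not one of the parts kernels — exp, sine, or cosine with a degree-1 argument, or a logarithm.
- u-substitution: applicable, and directly so.
- a trigonometric identity: no even trigonometric power and no product of distinct frequencies to rewrite.
- partial fractions: the expression is not a ratio of polynomials that decomposes further.


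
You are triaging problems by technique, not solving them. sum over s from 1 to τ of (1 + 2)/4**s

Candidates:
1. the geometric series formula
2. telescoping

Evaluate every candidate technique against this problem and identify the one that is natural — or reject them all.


Diagnosis: the geometric series formula — consecutive terms stand in a fixed index-free ratio — the geometric sum formula closes it.
- the geometric series formula: a fit — the right tool for this form.
- telescoping: as presented, consecutive terms share no shifted copy to cancel against — no rewrite is on display to change that.


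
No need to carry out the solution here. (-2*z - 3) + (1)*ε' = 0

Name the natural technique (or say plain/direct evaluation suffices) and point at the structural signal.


Technique: no special technique — with ε absent the equation is not coupled at all: direct integration in z.


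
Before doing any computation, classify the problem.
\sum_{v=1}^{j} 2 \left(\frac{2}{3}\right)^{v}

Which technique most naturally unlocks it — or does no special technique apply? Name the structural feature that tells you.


Verdict: the geometric series formula — each term is \frac{2}{3} times the previous one, so the geometric-series formula applies directly.


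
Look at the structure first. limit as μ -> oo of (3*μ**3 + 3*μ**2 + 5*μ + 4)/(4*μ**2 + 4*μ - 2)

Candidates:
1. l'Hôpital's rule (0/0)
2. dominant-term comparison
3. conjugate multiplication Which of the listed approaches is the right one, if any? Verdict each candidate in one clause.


Verdict: dominant-term comparison — divide through by the highest power of μ; every lower-order term dies and the dominant terms decide the limit.
- l'Hôpital's rule (0/0): as a single quotient the expression runs to ∞/∞ at the limit point — an at-infinity form of the rule would apply, though the leading-growth comparison is the direct reading.
- dominant-term comparison: applicable, and directly so.
- conjugate multiplication: no divergent radical difference is present for a conjugate pair to cancel.


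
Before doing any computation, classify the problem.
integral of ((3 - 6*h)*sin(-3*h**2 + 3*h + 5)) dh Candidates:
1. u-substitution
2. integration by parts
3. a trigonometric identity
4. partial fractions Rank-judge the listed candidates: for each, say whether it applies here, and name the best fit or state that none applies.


Method: u-substitution — everything non-trivial happens through the inner expression -3*h**2 + 3*h + 5, and its derivative accounts for the remaining factor up to a constant, so set u = -3*h**2 + 3*h + 5.
- u-substitution — yes, a natural case for it.
- integration by parts: the non-polynomial partner is not one of the parts kernels — exp, sine, or cosine with a degree-1 argument, or a logarithm.
- a trigonometric identity: the trigonometric factor has no even power to reduce and no cross-frequency product to convert — the standard power-reduction and product-to-sum identities do not engage it.
- partial fractions — the expression is not a ratio of polynomials that decomposes further.


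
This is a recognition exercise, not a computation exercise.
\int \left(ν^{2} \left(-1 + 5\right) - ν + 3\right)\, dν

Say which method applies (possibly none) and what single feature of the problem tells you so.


Verdict: no special technique — nothing composite, nothing rational, nothing trigonometric — each constant-multiple power of ν integrates by the power rule alone.


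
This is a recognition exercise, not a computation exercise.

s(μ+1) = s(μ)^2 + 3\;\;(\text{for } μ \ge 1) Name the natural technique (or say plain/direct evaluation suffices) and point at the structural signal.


Verdict: no special technique — once the recursion is nonlinear, characteristic roots, master substitutions, and summation factors are all off the table.


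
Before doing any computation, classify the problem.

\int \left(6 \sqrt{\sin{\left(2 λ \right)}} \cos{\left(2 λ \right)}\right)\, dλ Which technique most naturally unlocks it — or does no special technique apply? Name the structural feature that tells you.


Diagnosis: u-substitution — read it as f(\sin{\left(2 λ \right)}) times a constant multiple of d(\sin{\left(2 λ \right)}): one substitution, u = \sin{\left(2 λ \right)}, finishes it.


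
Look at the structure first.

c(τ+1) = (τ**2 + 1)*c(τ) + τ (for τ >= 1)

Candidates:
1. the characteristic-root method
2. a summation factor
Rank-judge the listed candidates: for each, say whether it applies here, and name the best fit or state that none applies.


Verdict: a summation factor — one step of memory with a weight τ**2 + 1 that changes as the index grows — the summation-factor construction is built for this.
- the characteristic-root method — the coefficients change with the index, which the root method cannot absorb.
- a summation factor — yes — fits the structure here.


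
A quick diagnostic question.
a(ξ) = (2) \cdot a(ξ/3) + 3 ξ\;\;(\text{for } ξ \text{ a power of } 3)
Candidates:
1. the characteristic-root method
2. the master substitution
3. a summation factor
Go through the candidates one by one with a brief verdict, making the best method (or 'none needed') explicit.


Verdict: the master substitution — treat m = log base 3 of ξ as the new clock: one recursion step advances m by one while ξ scales by 3.
- the characteristic-root method: a divided-index call is not the fixed-shift linear shape that characteristic roots solve.
- the master substitution: a fit — the right tool for this form.
- a summation factor: the recursion divides its index rather than shifting it — there is no previous-term chain for a summation factor to telescope.


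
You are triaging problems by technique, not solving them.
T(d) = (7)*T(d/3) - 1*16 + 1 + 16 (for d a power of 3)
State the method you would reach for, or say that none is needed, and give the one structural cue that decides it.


Verdict: the master substitution — the argument contracts 3-fold per step: reindex d exponentially and solve the linear recurrence in the new index.


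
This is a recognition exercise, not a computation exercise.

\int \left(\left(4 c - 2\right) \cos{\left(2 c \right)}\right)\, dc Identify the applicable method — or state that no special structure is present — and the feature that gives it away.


Best approach: integration by parts — differentiate 4 c - 2, integrate \cos{\left(2 c \right)}: each pass lowers the polynomial degree, so parts terminates.


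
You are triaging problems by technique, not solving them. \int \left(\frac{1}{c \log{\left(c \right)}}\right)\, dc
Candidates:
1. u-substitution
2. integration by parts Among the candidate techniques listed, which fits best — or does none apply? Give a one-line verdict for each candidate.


Best approach: u-substitution — read it as f(\log{\left(c \right)}) times a constant multiple of d(\log{\left(c \right)}): one substitution, u = \log{\left(c \right)}, finishes it.
- u-substitution — a fit — the right tool for this form.
- integration by parts: no split into a nonconstant polynomial times one of the standard kernels — exp, sine, or cosine of a linear argument, or a logarithm — applies here.


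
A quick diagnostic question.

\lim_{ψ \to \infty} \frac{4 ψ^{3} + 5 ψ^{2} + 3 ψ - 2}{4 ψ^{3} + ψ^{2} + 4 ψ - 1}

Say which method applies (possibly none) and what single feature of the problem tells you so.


Verdict: dominant-term comparison — growth-rate triage: the leading powers of ψ decide the limit, everything else is noise. Differentiating the expression as a single quotient would eventually settle it as well; matching dominant growth settles it immediately.


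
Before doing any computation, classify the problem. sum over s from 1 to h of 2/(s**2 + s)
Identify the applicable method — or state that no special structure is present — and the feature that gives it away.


Method: telescoping — integer-spaced poles in 2/(s**2 + s) are the telescoping signature in disguise.


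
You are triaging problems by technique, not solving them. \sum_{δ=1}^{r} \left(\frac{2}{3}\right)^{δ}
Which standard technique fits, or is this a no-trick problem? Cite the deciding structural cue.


Method: the geometric series formula — consecutive terms stand in a fixed index-free ratio — the geometric sum formula closes it.


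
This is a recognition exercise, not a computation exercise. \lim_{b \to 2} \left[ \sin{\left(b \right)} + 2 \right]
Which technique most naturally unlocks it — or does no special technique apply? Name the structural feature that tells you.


Best approach: no special technique — nothing blocks direct substitution at 2: plug in and finish.


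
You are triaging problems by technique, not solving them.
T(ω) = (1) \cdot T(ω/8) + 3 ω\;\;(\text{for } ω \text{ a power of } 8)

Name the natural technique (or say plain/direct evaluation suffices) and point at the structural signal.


Verdict: the master substitution — the argument shrinks by the factor 8, so measure the index on a logarithmic scale and the recursion becomes a shift.


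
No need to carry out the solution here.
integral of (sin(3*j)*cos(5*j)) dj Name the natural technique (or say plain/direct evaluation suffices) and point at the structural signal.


Diagnosis: a trigonometric identity — mixed-frequency products such as sin(3*j)*cos(5*j) are designed for the product-to-sum formula.
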